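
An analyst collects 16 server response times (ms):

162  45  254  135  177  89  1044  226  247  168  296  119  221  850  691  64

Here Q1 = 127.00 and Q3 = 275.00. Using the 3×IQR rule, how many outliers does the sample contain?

IQR = 148.00; fences at 127.00 − 444.00 = -317.00 and 275.00 + 444.00 = 719.00.
Outside the cutoffs: 850, 1044.

2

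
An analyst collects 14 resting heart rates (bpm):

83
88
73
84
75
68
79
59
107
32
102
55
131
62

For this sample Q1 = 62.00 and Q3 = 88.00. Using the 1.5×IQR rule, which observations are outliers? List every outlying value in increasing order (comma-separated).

131

IQR = Q3 − Q1 = 88.00 − 62.00 = 26.00.
Lower fence = Q1 − 1.5·IQR = 62.00 − 39.00 = 23.00.
Upper fence = Q3 + 1.5·IQR = 88.00 + 39.00 = 127.00.
131 > 127.00 → outlier.
All remaining values lie within [23.00, 127.00].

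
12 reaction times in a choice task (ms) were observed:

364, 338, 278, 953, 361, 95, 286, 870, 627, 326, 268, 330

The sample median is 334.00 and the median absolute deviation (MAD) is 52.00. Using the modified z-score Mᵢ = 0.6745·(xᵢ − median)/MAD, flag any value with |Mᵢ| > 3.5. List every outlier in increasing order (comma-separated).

|Mᵢ| > 3.5 ⇔ |xᵢ − 334.00| > 3.5·52.00/0.6745 = 269.83.
So outliers lie outside [64.17, 603.83].
627: M = 3.80 → outlier.
870: M = 6.95 → outlier.
953: M = 8.03 → outlier.

627, 870, 953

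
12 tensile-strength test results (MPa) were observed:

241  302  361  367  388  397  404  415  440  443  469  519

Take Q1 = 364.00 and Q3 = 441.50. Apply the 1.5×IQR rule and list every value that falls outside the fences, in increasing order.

IQR = Q3 − Q1 = 441.50 − 364.00 = 77.50.
Lower fence = Q1 − 1.5·IQR = 364.00 − 116.25 = 247.75.
Upper fence = Q3 + 1.5·IQR = 441.50 + 116.25 = 557.75.
241 < 247.75 → outlier.
All remaining values lie within [247.75, 557.75].

241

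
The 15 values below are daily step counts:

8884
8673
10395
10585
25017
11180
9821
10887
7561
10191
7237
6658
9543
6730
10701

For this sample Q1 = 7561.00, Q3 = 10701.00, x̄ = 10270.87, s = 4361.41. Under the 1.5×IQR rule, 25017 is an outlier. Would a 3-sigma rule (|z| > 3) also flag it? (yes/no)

z = (25017 − 10270.87) / 4361.41 = 3.38.
|z| = 3.38 > 3.

yes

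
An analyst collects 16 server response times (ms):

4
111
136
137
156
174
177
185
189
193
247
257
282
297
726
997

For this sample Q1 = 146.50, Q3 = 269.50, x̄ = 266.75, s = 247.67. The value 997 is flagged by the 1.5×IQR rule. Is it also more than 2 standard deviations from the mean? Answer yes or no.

yes

z = (997 − 266.75) / 247.67 = 2.95.
|z| = 2.95 > 2.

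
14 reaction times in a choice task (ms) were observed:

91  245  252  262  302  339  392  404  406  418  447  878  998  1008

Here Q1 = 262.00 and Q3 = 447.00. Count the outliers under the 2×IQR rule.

IQR = 185.00; fences at 262.00 − 370.00 = -108.00 and 447.00 + 370.00 = 817.00.
Outside the cutoffs: 878, 998, 1008.

3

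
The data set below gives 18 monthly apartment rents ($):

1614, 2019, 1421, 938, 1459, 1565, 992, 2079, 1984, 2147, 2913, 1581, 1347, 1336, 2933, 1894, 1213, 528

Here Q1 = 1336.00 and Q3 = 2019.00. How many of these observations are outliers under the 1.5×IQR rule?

IQR = 683.00; fences at 1336.00 − 1024.50 = 311.50 and 2019.00 + 1024.50 = 3043.50.
Every value lies within the cutoffs.

0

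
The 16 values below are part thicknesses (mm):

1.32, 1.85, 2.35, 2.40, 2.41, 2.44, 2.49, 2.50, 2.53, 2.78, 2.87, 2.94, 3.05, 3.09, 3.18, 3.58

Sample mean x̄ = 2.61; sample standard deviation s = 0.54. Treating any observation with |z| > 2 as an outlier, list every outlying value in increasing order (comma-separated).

Cutoffs at x̄ ± 2s: 2.61 ± 2·0.54 = [1.53, 3.69].
1.32: z = -2.39, |z| > 2 → outlier.
Every other value lies within [1.53, 3.69].

1.32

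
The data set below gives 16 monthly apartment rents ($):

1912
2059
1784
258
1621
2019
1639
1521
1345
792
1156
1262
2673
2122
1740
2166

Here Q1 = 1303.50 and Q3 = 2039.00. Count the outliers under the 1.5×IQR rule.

IQR = 735.50; fences at 1303.50 − 1103.25 = 200.25 and 2039.00 + 1103.25 = 3142.25.
Every value lies within the cutoffs.

0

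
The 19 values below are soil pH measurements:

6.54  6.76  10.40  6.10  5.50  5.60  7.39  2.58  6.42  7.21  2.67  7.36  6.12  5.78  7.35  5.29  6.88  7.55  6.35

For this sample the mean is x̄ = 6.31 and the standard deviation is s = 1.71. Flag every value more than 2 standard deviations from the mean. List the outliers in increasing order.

2.58, 2.67, 10.40

Cutoffs at x̄ ± 2s: 6.31 ± 2·1.71 = [2.89, 9.73].
2.58: z = -2.18, |z| > 2 → outlier.
2.67: z = -2.13, |z| > 2 → outlier.
10.40: z = 2.39, |z| > 2 → outlier.
Every other value lies within [2.89, 9.73].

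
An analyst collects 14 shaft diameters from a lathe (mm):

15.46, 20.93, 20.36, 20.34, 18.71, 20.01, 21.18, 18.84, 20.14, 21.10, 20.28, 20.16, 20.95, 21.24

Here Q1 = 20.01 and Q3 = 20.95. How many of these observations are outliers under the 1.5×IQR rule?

1

IQR = 0.94; fences at 20.01 − 1.41 = 18.60 and 20.95 + 1.41 = 22.36.
Outside the cutoffs: 15.46.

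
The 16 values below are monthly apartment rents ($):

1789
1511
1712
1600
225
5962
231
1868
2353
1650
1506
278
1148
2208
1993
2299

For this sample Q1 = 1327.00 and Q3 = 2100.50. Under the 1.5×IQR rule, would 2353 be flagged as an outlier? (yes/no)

IQR = Q3 − Q1 = 2100.50 − 1327.00 = 773.50.
Lower fence = Q1 − 1.5·IQR = 1327.00 − 1160.25 = 166.75.
Upper fence = Q3 + 1.5·IQR = 2100.50 + 1160.25 = 3260.75.
2353 lies within [166.75, 3260.75].

no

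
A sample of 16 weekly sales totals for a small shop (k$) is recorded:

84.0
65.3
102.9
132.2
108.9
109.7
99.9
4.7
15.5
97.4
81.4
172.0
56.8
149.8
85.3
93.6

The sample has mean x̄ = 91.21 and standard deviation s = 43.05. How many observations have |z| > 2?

Cutoffs: x̄ ± 2s = [5.11, 177.31].
Outside the cutoffs: 4.7.

1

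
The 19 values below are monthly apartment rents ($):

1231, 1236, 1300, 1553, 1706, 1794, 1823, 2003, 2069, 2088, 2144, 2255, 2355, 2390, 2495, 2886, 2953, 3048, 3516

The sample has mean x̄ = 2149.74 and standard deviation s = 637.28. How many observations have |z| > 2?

Cutoffs: x̄ ± 2s = [875.18, 3424.30].
Outside the cutoffs: 3516.

1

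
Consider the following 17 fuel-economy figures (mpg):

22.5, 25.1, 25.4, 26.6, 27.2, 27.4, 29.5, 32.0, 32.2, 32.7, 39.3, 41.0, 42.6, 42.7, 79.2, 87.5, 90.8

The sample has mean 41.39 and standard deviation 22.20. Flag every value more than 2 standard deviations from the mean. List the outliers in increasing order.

Cutoffs at x̄ ± 2s: 41.39 ± 2·22.20 = [-3.01, 85.79].
87.5: z = 2.08, |z| > 2 → outlier.
90.8: z = 2.23, |z| > 2 → outlier.
Every other value lies within [-3.01, 85.79].

87.5, 90.8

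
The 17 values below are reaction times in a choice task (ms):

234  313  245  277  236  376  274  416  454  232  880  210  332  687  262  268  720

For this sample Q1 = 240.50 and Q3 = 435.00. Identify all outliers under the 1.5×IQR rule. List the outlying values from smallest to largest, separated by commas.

880

IQR = Q3 − Q1 = 435.00 − 240.50 = 194.50.
Lower fence = Q1 − 1.5·IQR = 240.50 − 291.75 = -51.25.
Upper fence = Q3 + 1.5·IQR = 435.00 + 291.75 = 726.75.
880 > 726.75 → outlier.
All remaining values lie within [-51.25, 726.75].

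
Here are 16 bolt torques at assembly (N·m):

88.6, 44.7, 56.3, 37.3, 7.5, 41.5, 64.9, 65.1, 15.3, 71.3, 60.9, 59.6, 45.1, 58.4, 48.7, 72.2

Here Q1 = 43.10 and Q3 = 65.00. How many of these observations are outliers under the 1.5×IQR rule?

IQR = 21.90; fences at 43.10 − 32.85 = 10.25 and 65.00 + 32.85 = 97.85.
Outside the cutoffs: 7.5.

1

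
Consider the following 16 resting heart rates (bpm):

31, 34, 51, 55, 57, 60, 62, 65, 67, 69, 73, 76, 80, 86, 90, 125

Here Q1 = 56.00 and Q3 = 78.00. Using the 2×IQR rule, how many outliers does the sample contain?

1

IQR = 22.00; fences at 56.00 − 44.00 = 12.00 and 78.00 + 44.00 = 122.00.
Outside the cutoffs: 125.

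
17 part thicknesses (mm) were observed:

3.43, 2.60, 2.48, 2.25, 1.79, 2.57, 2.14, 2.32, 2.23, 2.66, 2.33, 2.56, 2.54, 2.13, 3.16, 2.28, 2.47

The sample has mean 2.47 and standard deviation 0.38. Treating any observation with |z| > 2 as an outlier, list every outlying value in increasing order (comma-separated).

Cutoffs at x̄ ± 2s: 2.47 ± 2·0.38 = [1.71, 3.23].
3.43: z = 2.53, |z| > 2 → outlier.
Every other value lies within [1.71, 3.23].

3.43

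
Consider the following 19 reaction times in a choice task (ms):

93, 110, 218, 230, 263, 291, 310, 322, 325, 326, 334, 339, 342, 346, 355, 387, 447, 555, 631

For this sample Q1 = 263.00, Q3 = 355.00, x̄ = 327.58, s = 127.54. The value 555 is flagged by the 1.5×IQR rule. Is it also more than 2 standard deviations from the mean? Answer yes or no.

z = (555 − 327.58) / 127.54 = 1.78.
|z| = 1.78 ≤ 2.

no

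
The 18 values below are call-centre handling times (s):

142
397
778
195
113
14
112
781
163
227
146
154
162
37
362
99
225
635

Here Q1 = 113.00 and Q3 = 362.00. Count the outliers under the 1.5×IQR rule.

2

IQR = 249.00; fences at 113.00 − 373.50 = -260.50 and 362.00 + 373.50 = 735.50.
Outside the cutoffs: 778, 781.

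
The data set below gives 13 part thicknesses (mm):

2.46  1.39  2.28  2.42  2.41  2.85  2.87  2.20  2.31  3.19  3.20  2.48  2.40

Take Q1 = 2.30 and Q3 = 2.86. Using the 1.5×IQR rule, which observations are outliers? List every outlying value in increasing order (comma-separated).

IQR = Q3 − Q1 = 2.86 − 2.30 = 0.56.
Lower fence = Q1 − 1.5·IQR = 2.30 − 0.84 = 1.46.
Upper fence = Q3 + 1.5·IQR = 2.86 + 0.84 = 3.70.
1.39 < 1.46 → outlier.
All remaining values lie within [1.46, 3.70].

1.39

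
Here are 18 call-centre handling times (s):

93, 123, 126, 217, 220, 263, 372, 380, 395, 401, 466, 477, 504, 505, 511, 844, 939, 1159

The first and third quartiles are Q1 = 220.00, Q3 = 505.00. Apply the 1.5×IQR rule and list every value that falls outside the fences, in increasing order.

939, 1159

IQR = Q3 − Q1 = 505.00 − 220.00 = 285.00.
Lower fence = Q1 − 1.5·IQR = 220.00 − 427.50 = -207.50.
Upper fence = Q3 + 1.5·IQR = 505.00 + 427.50 = 932.50.
939 > 932.50 → outlier.
1159 > 932.50 → outlier.
All remaining values lie within [-207.50, 932.50].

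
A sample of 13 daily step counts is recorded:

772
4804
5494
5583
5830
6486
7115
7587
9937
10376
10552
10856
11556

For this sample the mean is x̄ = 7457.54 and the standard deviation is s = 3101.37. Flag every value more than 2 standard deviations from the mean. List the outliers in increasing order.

Cutoffs at x̄ ± 2s: 7457.54 ± 2·3101.37 = [1254.80, 13660.28].
772: z = -2.16, |z| > 2 → outlier.
Every other value lies within [1254.80, 13660.28].

772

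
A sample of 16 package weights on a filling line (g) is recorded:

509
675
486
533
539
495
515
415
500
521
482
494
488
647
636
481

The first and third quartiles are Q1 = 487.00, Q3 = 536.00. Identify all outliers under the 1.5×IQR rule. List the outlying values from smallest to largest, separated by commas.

636, 647, 675

IQR = Q3 − Q1 = 536.00 − 487.00 = 49.00.
Lower fence = Q1 − 1.5·IQR = 487.00 − 73.50 = 413.50.
Upper fence = Q3 + 1.5·IQR = 536.00 + 73.50 = 609.50.
636 > 609.50 → outlier.
647 > 609.50 → outlier.
675 > 609.50 → outlier.
All remaining values lie within [413.50, 609.50].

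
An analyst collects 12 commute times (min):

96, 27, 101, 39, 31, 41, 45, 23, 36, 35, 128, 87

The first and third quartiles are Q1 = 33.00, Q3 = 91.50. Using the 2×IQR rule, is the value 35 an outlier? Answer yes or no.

IQR = Q3 − Q1 = 91.50 − 33.00 = 58.50.
Lower fence = Q1 − 2·IQR = 33.00 − 117.00 = -84.00.
Upper fence = Q3 + 2·IQR = 91.50 + 117.00 = 208.50.
35 lies within [-84.00, 208.50].

no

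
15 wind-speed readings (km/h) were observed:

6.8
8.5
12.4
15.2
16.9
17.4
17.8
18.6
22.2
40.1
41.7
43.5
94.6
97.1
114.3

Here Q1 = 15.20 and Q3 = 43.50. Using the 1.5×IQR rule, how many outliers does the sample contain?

IQR = 28.30; fences at 15.20 − 42.45 = -27.25 and 43.50 + 42.45 = 85.95.
Outside the cutoffs: 94.6, 97.1, 114.3.

3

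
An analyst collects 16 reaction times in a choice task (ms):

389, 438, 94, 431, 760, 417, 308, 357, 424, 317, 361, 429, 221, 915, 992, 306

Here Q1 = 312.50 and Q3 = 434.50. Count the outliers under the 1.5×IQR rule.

IQR = 122.00; fences at 312.50 − 183.00 = 129.50 and 434.50 + 183.00 = 617.50.
Outside the cutoffs: 94, 760, 915, 992.

4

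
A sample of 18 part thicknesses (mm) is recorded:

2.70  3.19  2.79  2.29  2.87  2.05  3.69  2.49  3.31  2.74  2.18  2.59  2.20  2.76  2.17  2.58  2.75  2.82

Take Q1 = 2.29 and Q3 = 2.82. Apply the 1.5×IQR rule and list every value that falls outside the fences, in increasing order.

IQR = Q3 − Q1 = 2.82 − 2.29 = 0.53.
Lower fence = Q1 − 1.5·IQR = 2.29 − 0.795 = 1.495.
Upper fence = Q3 + 1.5·IQR = 2.82 + 0.795 = 3.615.
3.69 > 3.615 → outlier.
All remaining values lie within [1.495, 3.615].

3.69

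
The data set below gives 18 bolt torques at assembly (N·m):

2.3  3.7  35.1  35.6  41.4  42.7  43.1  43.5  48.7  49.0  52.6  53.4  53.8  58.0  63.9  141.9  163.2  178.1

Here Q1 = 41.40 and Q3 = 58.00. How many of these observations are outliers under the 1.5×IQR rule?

IQR = 16.60; fences at 41.40 − 24.90 = 16.50 and 58.00 + 24.90 = 82.90.
Outside the cutoffs: 2.3, 3.7, 141.9, 163.2, 178.1.

5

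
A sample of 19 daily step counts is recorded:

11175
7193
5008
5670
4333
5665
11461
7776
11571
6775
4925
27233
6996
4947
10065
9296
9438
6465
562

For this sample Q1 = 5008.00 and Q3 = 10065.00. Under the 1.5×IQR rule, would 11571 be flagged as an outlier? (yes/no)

IQR = Q3 − Q1 = 10065.00 − 5008.00 = 5057.00.
Lower fence = Q1 − 1.5·IQR = 5008.00 − 7585.50 = -2577.50.
Upper fence = Q3 + 1.5·IQR = 10065.00 + 7585.50 = 17650.50.
11571 lies within [-2577.50, 17650.50].

no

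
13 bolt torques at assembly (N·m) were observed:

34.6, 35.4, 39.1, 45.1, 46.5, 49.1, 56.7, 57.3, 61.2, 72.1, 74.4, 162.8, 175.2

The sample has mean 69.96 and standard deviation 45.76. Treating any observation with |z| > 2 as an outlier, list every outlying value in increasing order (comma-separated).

Cutoffs at x̄ ± 2s: 69.96 ± 2·45.76 = [-21.56, 161.48].
162.8: z = 2.03, |z| > 2 → outlier.
175.2: z = 2.30, |z| > 2 → outlier.
Every other value lies within [-21.56, 161.48].

162.8, 175.2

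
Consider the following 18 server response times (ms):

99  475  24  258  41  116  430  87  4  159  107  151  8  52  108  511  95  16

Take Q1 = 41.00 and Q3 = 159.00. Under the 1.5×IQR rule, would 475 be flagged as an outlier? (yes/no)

yes

IQR = Q3 − Q1 = 159.00 − 41.00 = 118.00.
Lower fence = Q1 − 1.5·IQR = 41.00 − 177.00 = -136.00.
Upper fence = Q3 + 1.5·IQR = 159.00 + 177.00 = 336.00.
475 lies above the upper fence.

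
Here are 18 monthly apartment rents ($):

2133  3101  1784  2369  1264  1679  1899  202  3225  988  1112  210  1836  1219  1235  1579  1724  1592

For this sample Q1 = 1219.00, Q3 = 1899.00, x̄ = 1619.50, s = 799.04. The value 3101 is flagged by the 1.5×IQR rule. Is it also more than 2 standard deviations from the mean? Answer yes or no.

z = (3101 − 1619.50) / 799.04 = 1.85.
|z| = 1.85 ≤ 2.

no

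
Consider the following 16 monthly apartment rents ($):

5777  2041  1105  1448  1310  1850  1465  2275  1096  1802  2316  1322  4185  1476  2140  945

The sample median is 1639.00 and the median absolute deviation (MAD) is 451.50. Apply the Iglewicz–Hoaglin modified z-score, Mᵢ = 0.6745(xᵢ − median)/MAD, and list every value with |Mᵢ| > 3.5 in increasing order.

4185, 5777

|Mᵢ| > 3.5 ⇔ |xᵢ − 1639.00| > 3.5·451.50/0.6745 = 2342.85.
So outliers lie outside [-703.85, 3981.85].
4185: M = 3.80 → outlier.
5777: M = 6.18 → outlier.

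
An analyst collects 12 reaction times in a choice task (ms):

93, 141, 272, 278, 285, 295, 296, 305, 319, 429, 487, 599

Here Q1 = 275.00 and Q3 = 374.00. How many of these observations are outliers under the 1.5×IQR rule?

IQR = 99.00; fences at 275.00 − 148.50 = 126.50 and 374.00 + 148.50 = 522.50.
Outside the cutoffs: 93, 599.

2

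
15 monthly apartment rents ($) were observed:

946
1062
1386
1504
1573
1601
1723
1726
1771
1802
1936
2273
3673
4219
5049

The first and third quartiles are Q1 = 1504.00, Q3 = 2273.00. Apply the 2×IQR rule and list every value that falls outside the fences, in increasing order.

4219, 5049

IQR = Q3 − Q1 = 2273.00 − 1504.00 = 769.00.
Lower fence = Q1 − 2·IQR = 1504.00 − 1538.00 = -34.00.
Upper fence = Q3 + 2·IQR = 2273.00 + 1538.00 = 3811.00.
4219 > 3811.00 → outlier.
5049 > 3811.00 → outlier.
All remaining values lie within [-34.00, 3811.00].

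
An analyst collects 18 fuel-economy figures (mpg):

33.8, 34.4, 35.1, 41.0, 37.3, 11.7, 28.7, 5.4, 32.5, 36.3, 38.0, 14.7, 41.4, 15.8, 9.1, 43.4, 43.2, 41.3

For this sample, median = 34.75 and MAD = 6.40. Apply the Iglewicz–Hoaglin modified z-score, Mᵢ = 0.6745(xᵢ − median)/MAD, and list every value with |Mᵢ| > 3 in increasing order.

5.4

|Mᵢ| > 3 ⇔ |xᵢ − 34.75| > 3·6.40/0.6745 = 28.47.
So outliers lie outside [6.28, 63.22].
5.4: M = -3.09 → outlier.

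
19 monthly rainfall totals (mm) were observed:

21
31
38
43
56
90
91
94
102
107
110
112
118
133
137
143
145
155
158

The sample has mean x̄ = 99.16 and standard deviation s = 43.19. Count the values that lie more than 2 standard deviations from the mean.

Cutoffs: x̄ ± 2s = [12.78, 185.54].
Every value lies within the cutoffs.

0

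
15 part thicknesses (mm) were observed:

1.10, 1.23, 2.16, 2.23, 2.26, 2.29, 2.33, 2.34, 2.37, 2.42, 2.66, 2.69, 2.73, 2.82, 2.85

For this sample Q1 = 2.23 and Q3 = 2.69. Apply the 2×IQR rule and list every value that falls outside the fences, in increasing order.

IQR = Q3 − Q1 = 2.69 − 2.23 = 0.46.
Lower fence = Q1 − 2·IQR = 2.23 − 0.92 = 1.31.
Upper fence = Q3 + 2·IQR = 2.69 + 0.92 = 3.61.
1.10 < 1.31 → outlier.
1.23 < 1.31 → outlier.
All remaining values lie within [1.31, 3.61].

1.10, 1.23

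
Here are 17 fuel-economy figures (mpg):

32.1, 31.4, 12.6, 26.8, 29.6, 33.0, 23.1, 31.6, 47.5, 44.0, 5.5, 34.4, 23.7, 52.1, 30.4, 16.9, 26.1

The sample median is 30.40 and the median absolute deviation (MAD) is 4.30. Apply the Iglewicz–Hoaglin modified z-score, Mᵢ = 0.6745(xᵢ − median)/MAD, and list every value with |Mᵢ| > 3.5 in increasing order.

5.5

|Mᵢ| > 3.5 ⇔ |xᵢ − 30.40| > 3.5·4.30/0.6745 = 22.31.
So outliers lie outside [8.09, 52.71].
5.5: M = -3.91 → outlier.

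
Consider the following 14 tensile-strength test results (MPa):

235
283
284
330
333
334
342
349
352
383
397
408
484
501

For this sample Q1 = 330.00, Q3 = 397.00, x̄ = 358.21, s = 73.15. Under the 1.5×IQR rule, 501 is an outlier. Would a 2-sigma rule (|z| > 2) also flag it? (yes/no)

no

z = (501 − 358.21) / 73.15 = 1.95.
|z| = 1.95 ≤ 2.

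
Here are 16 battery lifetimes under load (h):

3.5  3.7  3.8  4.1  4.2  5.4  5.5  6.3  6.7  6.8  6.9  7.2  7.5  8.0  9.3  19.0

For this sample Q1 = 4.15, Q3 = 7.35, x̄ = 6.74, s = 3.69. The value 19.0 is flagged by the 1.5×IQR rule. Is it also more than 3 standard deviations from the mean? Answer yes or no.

yes

z = (19.0 − 6.74) / 3.69 = 3.32.
|z| = 3.32 > 3.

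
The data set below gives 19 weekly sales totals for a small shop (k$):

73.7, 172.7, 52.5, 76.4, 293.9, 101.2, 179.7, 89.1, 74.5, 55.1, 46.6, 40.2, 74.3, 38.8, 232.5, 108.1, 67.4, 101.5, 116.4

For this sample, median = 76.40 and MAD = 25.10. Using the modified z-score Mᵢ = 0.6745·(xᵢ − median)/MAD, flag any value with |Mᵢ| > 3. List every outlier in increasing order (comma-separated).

232.5, 293.9

|Mᵢ| > 3 ⇔ |xᵢ − 76.40| > 3·25.10/0.6745 = 111.64.
So outliers lie outside [-35.24, 188.04].
232.5: M = 4.19 → outlier.
293.9: M = 5.84 → outlier.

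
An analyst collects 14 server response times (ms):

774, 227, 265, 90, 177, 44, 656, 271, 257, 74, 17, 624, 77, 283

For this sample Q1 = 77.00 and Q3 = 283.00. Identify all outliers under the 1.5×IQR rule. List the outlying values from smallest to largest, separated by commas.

IQR = Q3 − Q1 = 283.00 − 77.00 = 206.00.
Lower fence = Q1 − 1.5·IQR = 77.00 − 309.00 = -232.00.
Upper fence = Q3 + 1.5·IQR = 283.00 + 309.00 = 592.00.
624 > 592.00 → outlier.
656 > 592.00 → outlier.
774 > 592.00 → outlier.
All remaining values lie within [-232.00, 592.00].

624, 656, 774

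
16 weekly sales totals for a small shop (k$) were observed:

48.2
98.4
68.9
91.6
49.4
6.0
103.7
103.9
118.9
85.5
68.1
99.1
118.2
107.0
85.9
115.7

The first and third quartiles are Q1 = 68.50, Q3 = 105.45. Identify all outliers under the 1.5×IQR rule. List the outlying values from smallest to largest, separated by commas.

IQR = Q3 − Q1 = 105.45 − 68.50 = 36.95.
Lower fence = Q1 − 1.5·IQR = 68.50 − 55.425 = 13.075.
Upper fence = Q3 + 1.5·IQR = 105.45 + 55.425 = 160.875.
6.0 < 13.075 → outlier.
All remaining values lie within [13.075, 160.875].

6.0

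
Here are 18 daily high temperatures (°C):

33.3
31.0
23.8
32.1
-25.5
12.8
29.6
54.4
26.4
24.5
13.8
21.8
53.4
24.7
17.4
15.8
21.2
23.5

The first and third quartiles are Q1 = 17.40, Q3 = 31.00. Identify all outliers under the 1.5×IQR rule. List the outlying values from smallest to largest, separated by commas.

-25.5, 53.4, 54.4

IQR = Q3 − Q1 = 31.00 − 17.40 = 13.60.
Lower fence = Q1 − 1.5·IQR = 17.40 − 20.40 = -3.00.
Upper fence = Q3 + 1.5·IQR = 31.00 + 20.40 = 51.40.
-25.5 < -3.00 → outlier.
53.4 > 51.40 → outlier.
54.4 > 51.40 → outlier.
All remaining values lie within [-3.00, 51.40].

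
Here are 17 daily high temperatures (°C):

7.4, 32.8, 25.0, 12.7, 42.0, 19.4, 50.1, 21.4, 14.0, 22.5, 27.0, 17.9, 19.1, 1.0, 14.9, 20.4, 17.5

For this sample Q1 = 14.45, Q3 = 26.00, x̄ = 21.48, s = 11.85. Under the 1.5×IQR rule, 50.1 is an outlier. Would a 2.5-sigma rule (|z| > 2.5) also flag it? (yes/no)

no

z = (50.1 − 21.48) / 11.85 = 2.42.
|z| = 2.42 ≤ 2.5.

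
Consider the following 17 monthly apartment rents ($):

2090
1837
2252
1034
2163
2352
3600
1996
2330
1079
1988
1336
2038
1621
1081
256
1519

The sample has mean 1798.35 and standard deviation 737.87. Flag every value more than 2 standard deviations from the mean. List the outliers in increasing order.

Cutoffs at x̄ ± 2s: 1798.35 ± 2·737.87 = [322.61, 3274.09].
256: z = -2.09, |z| > 2 → outlier.
3600: z = 2.44, |z| > 2 → outlier.
Every other value lies within [322.61, 3274.09].

256, 3600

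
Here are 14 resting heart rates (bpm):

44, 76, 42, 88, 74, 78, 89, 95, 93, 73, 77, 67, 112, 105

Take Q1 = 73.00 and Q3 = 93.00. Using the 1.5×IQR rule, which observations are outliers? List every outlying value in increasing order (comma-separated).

IQR = Q3 − Q1 = 93.00 − 73.00 = 20.00.
Lower fence = Q1 − 1.5·IQR = 73.00 − 30.00 = 43.00.
Upper fence = Q3 + 1.5·IQR = 93.00 + 30.00 = 123.00.
42 < 43.00 → outlier.
All remaining values lie within [43.00, 123.00].

42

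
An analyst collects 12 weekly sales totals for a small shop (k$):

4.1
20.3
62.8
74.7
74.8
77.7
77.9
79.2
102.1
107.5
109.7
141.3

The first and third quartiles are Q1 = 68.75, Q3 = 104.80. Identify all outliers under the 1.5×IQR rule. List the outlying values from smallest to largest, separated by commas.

IQR = Q3 − Q1 = 104.80 − 68.75 = 36.05.
Lower fence = Q1 − 1.5·IQR = 68.75 − 54.075 = 14.675.
Upper fence = Q3 + 1.5·IQR = 104.80 + 54.075 = 158.875.
4.1 < 14.675 → outlier.
All remaining values lie within [14.675, 158.875].

4.1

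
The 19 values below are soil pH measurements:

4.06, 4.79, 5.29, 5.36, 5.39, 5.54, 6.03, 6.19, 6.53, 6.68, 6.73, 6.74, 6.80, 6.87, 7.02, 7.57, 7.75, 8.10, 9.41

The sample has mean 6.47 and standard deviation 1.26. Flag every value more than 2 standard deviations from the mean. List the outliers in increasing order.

9.41

Cutoffs at x̄ ± 2s: 6.47 ± 2·1.26 = [3.95, 8.99].
9.41: z = 2.33, |z| > 2 → outlier.
Every other value lies within [3.95, 8.99].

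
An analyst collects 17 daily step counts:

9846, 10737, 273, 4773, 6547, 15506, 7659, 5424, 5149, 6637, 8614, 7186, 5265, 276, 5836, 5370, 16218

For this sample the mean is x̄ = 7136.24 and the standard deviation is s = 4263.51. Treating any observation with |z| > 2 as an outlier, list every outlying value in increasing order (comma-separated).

16218

Cutoffs at x̄ ± 2s: 7136.24 ± 2·4263.51 = [-1390.78, 15663.26].
16218: z = 2.13, |z| > 2 → outlier.
Every other value lies within [-1390.78, 15663.26].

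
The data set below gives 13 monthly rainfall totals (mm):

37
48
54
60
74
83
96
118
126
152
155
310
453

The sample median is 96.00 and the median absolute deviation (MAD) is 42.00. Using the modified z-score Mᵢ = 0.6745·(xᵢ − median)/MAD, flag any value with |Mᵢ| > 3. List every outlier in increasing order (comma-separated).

310, 453

|Mᵢ| > 3 ⇔ |xᵢ − 96.00| > 3·42.00/0.6745 = 186.81.
So outliers lie outside [-90.81, 282.81].
310: M = 3.44 → outlier.
453: M = 5.73 → outlier.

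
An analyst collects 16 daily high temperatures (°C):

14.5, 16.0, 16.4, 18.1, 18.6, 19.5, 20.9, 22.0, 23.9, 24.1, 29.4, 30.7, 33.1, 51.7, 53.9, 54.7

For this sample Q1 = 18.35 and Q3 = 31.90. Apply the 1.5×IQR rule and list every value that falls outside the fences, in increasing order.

53.9, 54.7

IQR = Q3 − Q1 = 31.90 − 18.35 = 13.55.
Lower fence = Q1 − 1.5·IQR = 18.35 − 20.325 = -1.975.
Upper fence = Q3 + 1.5·IQR = 31.90 + 20.325 = 52.225.
53.9 > 52.225 → outlier.
54.7 > 52.225 → outlier.
All remaining values lie within [-1.975, 52.225].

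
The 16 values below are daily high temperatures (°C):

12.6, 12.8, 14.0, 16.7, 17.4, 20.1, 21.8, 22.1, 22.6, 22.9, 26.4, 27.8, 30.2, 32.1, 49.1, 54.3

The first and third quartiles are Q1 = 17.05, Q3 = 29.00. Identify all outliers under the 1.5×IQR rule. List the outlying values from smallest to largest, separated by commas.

IQR = Q3 − Q1 = 29.00 − 17.05 = 11.95.
Lower fence = Q1 − 1.5·IQR = 17.05 − 17.925 = -0.875.
Upper fence = Q3 + 1.5·IQR = 29.00 + 17.925 = 46.925.
49.1 > 46.925 → outlier.
54.3 > 46.925 → outlier.
All remaining values lie within [-0.875, 46.925].

49.1, 54.3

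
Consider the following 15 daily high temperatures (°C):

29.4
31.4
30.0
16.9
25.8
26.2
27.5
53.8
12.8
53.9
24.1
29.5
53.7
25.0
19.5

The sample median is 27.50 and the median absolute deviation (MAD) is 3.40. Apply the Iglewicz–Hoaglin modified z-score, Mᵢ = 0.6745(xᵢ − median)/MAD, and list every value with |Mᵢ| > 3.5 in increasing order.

|Mᵢ| > 3.5 ⇔ |xᵢ − 27.50| > 3.5·3.40/0.6745 = 17.64.
So outliers lie outside [9.86, 45.14].
53.7: M = 5.20 → outlier.
53.8: M = 5.22 → outlier.
53.9: M = 5.24 → outlier.

53.7, 53.8, 53.9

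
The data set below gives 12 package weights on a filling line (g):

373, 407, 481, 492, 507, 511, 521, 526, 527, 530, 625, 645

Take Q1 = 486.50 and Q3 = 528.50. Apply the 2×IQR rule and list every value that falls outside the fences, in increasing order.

IQR = Q3 − Q1 = 528.50 − 486.50 = 42.00.
Lower fence = Q1 − 2·IQR = 486.50 − 84.00 = 402.50.
Upper fence = Q3 + 2·IQR = 528.50 + 84.00 = 612.50.
373 < 402.50 → outlier.
625 > 612.50 → outlier.
645 > 612.50 → outlier.
All remaining values lie within [402.50, 612.50].

373, 625, 645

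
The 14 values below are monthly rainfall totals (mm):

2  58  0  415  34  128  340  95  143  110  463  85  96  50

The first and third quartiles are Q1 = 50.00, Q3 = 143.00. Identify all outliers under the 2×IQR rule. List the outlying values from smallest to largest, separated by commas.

IQR = Q3 − Q1 = 143.00 − 50.00 = 93.00.
Lower fence = Q1 − 2·IQR = 50.00 − 186.00 = -136.00.
Upper fence = Q3 + 2·IQR = 143.00 + 186.00 = 329.00.
340 > 329.00 → outlier.
415 > 329.00 → outlier.
463 > 329.00 → outlier.
All remaining values lie within [-136.00, 329.00].

340, 415, 463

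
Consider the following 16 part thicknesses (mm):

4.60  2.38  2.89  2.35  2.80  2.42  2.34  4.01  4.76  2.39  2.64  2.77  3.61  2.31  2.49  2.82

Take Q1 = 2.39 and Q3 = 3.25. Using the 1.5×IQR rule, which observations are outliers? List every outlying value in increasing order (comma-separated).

4.60, 4.76

IQR = Q3 − Q1 = 3.25 − 2.39 = 0.86.
Lower fence = Q1 − 1.5·IQR = 2.39 − 1.29 = 1.10.
Upper fence = Q3 + 1.5·IQR = 3.25 + 1.29 = 4.54.
4.60 > 4.54 → outlier.
4.76 > 4.54 → outlier.
All remaining values lie within [1.10, 4.54].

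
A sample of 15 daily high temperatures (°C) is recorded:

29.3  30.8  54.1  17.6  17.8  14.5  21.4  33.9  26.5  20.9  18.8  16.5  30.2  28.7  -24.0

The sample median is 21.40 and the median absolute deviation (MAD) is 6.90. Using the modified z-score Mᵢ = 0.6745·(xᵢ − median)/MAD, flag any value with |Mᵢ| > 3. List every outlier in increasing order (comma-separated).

|Mᵢ| > 3 ⇔ |xᵢ − 21.40| > 3·6.90/0.6745 = 30.69.
So outliers lie outside [-9.29, 52.09].
-24.0: M = -4.44 → outlier.
54.1: M = 3.20 → outlier.

-24.0, 54.1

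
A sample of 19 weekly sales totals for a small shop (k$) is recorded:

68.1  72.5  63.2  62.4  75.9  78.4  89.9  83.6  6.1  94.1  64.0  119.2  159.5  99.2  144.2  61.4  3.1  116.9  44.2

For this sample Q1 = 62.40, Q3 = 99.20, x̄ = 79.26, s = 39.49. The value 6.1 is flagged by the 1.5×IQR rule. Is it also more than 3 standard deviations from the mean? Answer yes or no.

no

z = (6.1 − 79.26) / 39.49 = -1.85.
|z| = 1.85 ≤ 3.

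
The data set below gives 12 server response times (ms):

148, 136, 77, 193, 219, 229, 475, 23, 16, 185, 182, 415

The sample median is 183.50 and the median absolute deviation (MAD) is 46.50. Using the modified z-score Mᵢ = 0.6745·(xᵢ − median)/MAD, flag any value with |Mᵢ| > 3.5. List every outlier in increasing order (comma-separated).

|Mᵢ| > 3.5 ⇔ |xᵢ − 183.50| > 3.5·46.50/0.6745 = 241.29.
So outliers lie outside [-57.79, 424.79].
475: M = 4.23 → outlier.

475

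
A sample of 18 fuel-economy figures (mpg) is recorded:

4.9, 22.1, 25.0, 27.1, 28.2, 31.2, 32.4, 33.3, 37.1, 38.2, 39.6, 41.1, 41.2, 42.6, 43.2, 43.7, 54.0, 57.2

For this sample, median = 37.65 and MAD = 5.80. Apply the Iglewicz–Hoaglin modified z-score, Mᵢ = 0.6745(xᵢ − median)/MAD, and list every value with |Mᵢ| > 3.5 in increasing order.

|Mᵢ| > 3.5 ⇔ |xᵢ − 37.65| > 3.5·5.80/0.6745 = 30.10.
So outliers lie outside [7.55, 67.75].
4.9: M = -3.81 → outlier.

4.9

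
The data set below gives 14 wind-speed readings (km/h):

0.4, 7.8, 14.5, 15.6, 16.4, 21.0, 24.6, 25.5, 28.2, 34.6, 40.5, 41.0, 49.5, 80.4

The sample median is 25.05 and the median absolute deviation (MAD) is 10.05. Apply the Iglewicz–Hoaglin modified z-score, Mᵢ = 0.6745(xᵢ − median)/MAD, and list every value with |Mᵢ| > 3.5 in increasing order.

80.4

|Mᵢ| > 3.5 ⇔ |xᵢ − 25.05| > 3.5·10.05/0.6745 = 52.15.
So outliers lie outside [-27.10, 77.20].
80.4: M = 3.71 → outlier.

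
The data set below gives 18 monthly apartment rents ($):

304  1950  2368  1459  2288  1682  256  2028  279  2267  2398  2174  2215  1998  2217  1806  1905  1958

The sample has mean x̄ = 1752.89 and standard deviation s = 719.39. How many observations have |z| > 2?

3

Cutoffs: x̄ ± 2s = [314.11, 3191.67].
Outside the cutoffs: 256, 279, 304.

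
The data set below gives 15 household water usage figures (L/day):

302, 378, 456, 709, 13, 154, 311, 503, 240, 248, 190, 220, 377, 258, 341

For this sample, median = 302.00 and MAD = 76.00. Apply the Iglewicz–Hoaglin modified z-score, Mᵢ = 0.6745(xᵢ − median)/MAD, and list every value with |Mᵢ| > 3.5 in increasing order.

709

|Mᵢ| > 3.5 ⇔ |xᵢ − 302.00| > 3.5·76.00/0.6745 = 394.37.
So outliers lie outside [-92.37, 696.37].
709: M = 3.61 → outlier.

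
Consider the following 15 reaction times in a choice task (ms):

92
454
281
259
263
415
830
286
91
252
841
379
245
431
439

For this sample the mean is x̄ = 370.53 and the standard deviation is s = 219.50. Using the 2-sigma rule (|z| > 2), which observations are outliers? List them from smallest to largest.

830, 841

Cutoffs at x̄ ± 2s: 370.53 ± 2·219.50 = [-68.47, 809.53].
830: z = 2.09, |z| > 2 → outlier.
841: z = 2.14, |z| > 2 → outlier.
Every other value lies within [-68.47, 809.53].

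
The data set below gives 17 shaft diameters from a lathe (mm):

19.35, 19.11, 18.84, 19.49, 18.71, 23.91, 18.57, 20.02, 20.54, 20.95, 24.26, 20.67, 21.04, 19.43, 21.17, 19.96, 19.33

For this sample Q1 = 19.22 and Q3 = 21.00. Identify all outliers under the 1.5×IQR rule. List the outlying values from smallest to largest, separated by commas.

23.91, 24.26

IQR = Q3 − Q1 = 21.00 − 19.22 = 1.78.
Lower fence = Q1 − 1.5·IQR = 19.22 − 2.67 = 16.55.
Upper fence = Q3 + 1.5·IQR = 21.00 + 2.67 = 23.67.
23.91 > 23.67 → outlier.
24.26 > 23.67 → outlier.
All remaining values lie within [16.55, 23.67].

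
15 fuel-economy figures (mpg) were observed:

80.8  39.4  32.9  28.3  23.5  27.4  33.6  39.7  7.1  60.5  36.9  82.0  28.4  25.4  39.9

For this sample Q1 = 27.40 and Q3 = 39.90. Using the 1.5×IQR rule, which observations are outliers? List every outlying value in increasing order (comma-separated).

7.1, 60.5, 80.8, 82.0

IQR = Q3 − Q1 = 39.90 − 27.40 = 12.50.
Lower fence = Q1 − 1.5·IQR = 27.40 − 18.75 = 8.65.
Upper fence = Q3 + 1.5·IQR = 39.90 + 18.75 = 58.65.
7.1 < 8.65 → outlier.
60.5 > 58.65 → outlier.
80.8 > 58.65 → outlier.
82.0 > 58.65 → outlier.
All remaining values lie within [8.65, 58.65].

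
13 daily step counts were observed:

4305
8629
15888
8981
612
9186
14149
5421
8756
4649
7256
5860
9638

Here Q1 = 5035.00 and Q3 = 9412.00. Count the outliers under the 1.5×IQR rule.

0

IQR = 4377.00; fences at 5035.00 − 6565.50 = -1530.50 and 9412.00 + 6565.50 = 15977.50.
Every value lies within the cutoffs.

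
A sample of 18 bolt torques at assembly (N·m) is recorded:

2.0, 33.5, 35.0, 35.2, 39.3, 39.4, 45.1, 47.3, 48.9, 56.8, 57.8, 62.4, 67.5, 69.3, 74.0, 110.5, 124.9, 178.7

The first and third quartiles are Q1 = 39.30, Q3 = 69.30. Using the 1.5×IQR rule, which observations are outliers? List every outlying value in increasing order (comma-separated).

124.9, 178.7

IQR = Q3 − Q1 = 69.30 − 39.30 = 30.00.
Lower fence = Q1 − 1.5·IQR = 39.30 − 45.00 = -5.70.
Upper fence = Q3 + 1.5·IQR = 69.30 + 45.00 = 114.30.
124.9 > 114.30 → outlier.
178.7 > 114.30 → outlier.
All remaining values lie within [-5.70, 114.30].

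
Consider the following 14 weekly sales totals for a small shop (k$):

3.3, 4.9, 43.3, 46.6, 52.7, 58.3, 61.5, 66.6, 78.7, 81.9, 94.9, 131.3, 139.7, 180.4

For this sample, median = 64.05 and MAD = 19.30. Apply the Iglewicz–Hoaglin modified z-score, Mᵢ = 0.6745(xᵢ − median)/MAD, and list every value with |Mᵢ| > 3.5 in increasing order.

|Mᵢ| > 3.5 ⇔ |xᵢ − 64.05| > 3.5·19.30/0.6745 = 100.15.
So outliers lie outside [-36.10, 164.20].
180.4: M = 4.07 → outlier.

180.4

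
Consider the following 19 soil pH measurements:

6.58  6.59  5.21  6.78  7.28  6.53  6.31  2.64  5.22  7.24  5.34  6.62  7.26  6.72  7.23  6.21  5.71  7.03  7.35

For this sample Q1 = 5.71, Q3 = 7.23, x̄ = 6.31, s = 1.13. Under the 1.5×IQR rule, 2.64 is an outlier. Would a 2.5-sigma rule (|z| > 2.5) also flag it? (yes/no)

yes

z = (2.64 − 6.31) / 1.13 = -3.25.
|z| = 3.25 > 2.5.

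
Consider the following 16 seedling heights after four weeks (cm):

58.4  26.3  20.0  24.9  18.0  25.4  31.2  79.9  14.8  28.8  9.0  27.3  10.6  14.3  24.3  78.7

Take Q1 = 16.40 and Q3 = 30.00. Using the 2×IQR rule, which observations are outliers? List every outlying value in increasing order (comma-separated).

IQR = Q3 − Q1 = 30.00 − 16.40 = 13.60.
Lower fence = Q1 − 2·IQR = 16.40 − 27.20 = -10.80.
Upper fence = Q3 + 2·IQR = 30.00 + 27.20 = 57.20.
58.4 > 57.20 → outlier.
78.7 > 57.20 → outlier.
79.9 > 57.20 → outlier.
All remaining values lie within [-10.80, 57.20].

58.4, 78.7, 79.9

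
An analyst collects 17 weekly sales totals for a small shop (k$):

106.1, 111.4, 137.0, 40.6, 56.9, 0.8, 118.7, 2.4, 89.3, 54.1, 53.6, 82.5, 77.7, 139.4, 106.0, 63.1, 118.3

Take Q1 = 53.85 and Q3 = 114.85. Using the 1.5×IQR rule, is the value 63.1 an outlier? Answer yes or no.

IQR = Q3 − Q1 = 114.85 − 53.85 = 61.00.
Lower fence = Q1 − 1.5·IQR = 53.85 − 91.50 = -37.65.
Upper fence = Q3 + 1.5·IQR = 114.85 + 91.50 = 206.35.
63.1 lies within [-37.65, 206.35].

no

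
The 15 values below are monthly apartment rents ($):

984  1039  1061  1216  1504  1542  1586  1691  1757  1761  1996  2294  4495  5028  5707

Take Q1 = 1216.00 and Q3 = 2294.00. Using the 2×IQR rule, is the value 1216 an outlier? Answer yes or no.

IQR = Q3 − Q1 = 2294.00 − 1216.00 = 1078.00.
Lower fence = Q1 − 2·IQR = 1216.00 − 2156.00 = -940.00.
Upper fence = Q3 + 2·IQR = 2294.00 + 2156.00 = 4450.00.
1216 lies within [-940.00, 4450.00].

no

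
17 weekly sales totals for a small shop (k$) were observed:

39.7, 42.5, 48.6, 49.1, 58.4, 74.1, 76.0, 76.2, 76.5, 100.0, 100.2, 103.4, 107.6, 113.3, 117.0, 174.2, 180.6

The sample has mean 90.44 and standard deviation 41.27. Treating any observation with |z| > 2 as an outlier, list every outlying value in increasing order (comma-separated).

174.2, 180.6

Cutoffs at x̄ ± 2s: 90.44 ± 2·41.27 = [7.90, 172.98].
174.2: z = 2.03, |z| > 2 → outlier.
180.6: z = 2.18, |z| > 2 → outlier.
Every other value lies within [7.90, 172.98].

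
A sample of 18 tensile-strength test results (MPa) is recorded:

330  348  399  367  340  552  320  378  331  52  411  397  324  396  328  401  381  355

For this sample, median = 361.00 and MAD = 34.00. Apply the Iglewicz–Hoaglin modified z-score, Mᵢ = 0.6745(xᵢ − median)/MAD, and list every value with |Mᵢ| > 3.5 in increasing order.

52, 552

|Mᵢ| > 3.5 ⇔ |xᵢ − 361.00| > 3.5·34.00/0.6745 = 176.43.
So outliers lie outside [184.57, 537.43].
52: M = -6.13 → outlier.
552: M = 3.79 → outlier.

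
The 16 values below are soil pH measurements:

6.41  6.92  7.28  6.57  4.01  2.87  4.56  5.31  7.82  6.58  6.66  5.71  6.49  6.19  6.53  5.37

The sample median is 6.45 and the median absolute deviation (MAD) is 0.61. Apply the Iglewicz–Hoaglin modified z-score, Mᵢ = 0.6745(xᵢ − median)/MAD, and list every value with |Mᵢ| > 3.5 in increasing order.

2.87

|Mᵢ| > 3.5 ⇔ |xᵢ − 6.45| > 3.5·0.61/0.6745 = 3.17.
So outliers lie outside [3.28, 9.62].
2.87: M = -3.96 → outlier.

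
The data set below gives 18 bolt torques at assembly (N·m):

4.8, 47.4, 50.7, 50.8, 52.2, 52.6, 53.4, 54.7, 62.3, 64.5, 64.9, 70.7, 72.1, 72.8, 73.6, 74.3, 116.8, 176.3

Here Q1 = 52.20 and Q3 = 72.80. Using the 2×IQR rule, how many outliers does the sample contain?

IQR = 20.60; fences at 52.20 − 41.20 = 11.00 and 72.80 + 41.20 = 114.00.
Outside the cutoffs: 4.8, 116.8, 176.3.

3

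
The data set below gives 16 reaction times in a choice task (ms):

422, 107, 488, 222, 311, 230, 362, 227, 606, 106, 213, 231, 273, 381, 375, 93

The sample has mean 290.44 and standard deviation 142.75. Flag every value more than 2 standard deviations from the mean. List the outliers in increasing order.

606

Cutoffs at x̄ ± 2s: 290.44 ± 2·142.75 = [4.94, 575.94].
606: z = 2.21, |z| > 2 → outlier.
Every other value lies within [4.94, 575.94].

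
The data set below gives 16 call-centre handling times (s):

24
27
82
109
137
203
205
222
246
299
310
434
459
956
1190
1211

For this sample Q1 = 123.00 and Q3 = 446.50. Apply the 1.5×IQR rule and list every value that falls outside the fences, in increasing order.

956, 1190, 1211

IQR = Q3 − Q1 = 446.50 − 123.00 = 323.50.
Lower fence = Q1 − 1.5·IQR = 123.00 − 485.25 = -362.25.
Upper fence = Q3 + 1.5·IQR = 446.50 + 485.25 = 931.75.
956 > 931.75 → outlier.
1190 > 931.75 → outlier.
1211 > 931.75 → outlier.
All remaining values lie within [-362.25, 931.75].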